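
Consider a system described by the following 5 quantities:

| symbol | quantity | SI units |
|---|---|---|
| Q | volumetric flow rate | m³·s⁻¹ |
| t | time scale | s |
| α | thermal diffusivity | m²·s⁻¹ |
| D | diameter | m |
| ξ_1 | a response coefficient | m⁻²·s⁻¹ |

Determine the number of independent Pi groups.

There are 5 variables and 2 base dimensions (L, T).
The dimension matrix has rank 2.
Independent dimensionless groups: 5 − 2 = 3.

3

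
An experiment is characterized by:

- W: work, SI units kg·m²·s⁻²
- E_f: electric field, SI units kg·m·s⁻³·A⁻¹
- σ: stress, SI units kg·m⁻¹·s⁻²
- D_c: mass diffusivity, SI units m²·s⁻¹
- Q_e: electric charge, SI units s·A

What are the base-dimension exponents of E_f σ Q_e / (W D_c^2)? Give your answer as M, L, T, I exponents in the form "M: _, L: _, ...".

M: 1, L: -6, T: 0, I: 0

Collect each base-dimension exponent across the product:
  M: −(1) + (1) + (1) − 2·(0) + (0) = 1
  L: −(2) + (1) + (-1) − 2·(2) + (0) = -6
  T: −(-2) + (-3) + (-2) − 2·(-1) + (1) = 0
  I: −(0) + (-1) + (0) − 2·(0) + (1) = 0
So the dimensions are [M L⁻⁶].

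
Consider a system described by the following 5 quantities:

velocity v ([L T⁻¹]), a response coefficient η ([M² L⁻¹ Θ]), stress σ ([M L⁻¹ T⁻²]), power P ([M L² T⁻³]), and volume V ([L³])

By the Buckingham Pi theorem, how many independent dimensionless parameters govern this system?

1

There are 5 variables and 4 base dimensions (M, L, T, Θ).
The dimension matrix has rank 4.
Independent dimensionless groups: 5 − 4 = 1.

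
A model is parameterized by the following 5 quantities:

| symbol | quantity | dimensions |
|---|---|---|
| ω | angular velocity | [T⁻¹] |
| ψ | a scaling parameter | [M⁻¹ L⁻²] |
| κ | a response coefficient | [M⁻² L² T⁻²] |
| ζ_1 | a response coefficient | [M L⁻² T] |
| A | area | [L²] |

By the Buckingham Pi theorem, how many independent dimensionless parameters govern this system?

2

There are 5 variables and 3 base dimensions (M, L, T).
The dimension matrix has rank 3.
Independent dimensionless groups: 5 − 3 = 2.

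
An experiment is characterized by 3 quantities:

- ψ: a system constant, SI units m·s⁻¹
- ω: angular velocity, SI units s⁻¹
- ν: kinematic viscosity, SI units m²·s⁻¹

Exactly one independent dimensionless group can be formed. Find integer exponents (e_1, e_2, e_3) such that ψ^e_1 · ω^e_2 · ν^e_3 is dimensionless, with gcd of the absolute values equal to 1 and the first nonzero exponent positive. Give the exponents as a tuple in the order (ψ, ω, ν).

(2, -1, -1)

L: e_1·(1) + e_2·(0) + e_3·(2) = 0
T: e_1·(-1) + e_2·(-1) + e_3·(-1) = 0
Solving this homogeneous linear system for the smallest-integer solution (first nonzero entry positive) gives (2, -1, -1).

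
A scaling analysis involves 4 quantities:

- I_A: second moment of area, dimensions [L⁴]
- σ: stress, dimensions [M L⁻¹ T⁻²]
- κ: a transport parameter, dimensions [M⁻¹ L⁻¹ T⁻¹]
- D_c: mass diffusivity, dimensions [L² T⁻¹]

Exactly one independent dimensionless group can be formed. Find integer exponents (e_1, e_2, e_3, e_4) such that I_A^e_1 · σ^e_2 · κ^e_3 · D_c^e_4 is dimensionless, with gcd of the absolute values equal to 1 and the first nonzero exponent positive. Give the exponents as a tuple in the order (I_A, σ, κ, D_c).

(2, 1, 1, -3)

M: e_1·(0) + e_2·(1) + e_3·(-1) + e_4·(0) = 0
L: e_1·(4) + e_2·(-1) + e_3·(-1) + e_4·(2) = 0
T: e_1·(0) + e_2·(-2) + e_3·(-1) + e_4·(-1) = 0
Solving this homogeneous linear system for the smallest-integer solution (first nonzero entry positive) gives (2, 1, 1, -3).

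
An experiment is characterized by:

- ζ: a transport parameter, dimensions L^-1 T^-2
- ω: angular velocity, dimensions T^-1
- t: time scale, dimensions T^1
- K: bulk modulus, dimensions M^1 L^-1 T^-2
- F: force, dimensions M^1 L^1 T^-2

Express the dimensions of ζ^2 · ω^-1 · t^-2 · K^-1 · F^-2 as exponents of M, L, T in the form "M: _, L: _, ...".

Collect each base-dimension exponent across the product:
  M: 2·(0) − (0) − 2·(0) − (1) − 2·(1) = -3
  L: 2·(-1) − (0) − 2·(0) − (-1) − 2·(1) = -3
  T: 2·(-2) − (-1) − 2·(1) − (-2) − 2·(-2) = 1
So the dimensions are [M⁻³ L⁻³ T].

M: -3, L: -3, T: 1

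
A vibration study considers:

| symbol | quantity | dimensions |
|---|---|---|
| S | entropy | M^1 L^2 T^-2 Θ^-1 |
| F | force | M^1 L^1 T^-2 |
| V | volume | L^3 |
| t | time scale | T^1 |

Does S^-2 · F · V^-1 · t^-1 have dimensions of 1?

Sum the exponent of each base dimension across the product:
  M: −2·[S]_M + [F]_M − [V]_M − [t]_M = −2·(1) + (1) − (0) − (0) = -1
  L: −2·[S]_L + [F]_L − [V]_L − [t]_L = −2·(2) + (1) − (3) − (0) = -6
  T: −2·[S]_T + [F]_T − [V]_T − [t]_T = −2·(-2) + (-2) − (0) − (1) = 1
  Θ: −2·[S]_Θ + [F]_Θ − [V]_Θ − [t]_Θ = −2·(-1) + (0) − (0) − (0) = 2
Net dimensions [M⁻¹ L⁻⁶ T Θ²] ≠ [1] — not dimensionless.

no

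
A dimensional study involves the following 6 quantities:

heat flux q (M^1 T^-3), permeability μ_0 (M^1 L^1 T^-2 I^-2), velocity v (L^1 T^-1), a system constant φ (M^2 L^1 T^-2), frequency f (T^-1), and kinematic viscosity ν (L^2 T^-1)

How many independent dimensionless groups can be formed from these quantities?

2

There are 6 variables and 4 base dimensions (M, L, T, I).
The dimension matrix has rank 4.
Independent dimensionless groups: 6 − 4 = 2.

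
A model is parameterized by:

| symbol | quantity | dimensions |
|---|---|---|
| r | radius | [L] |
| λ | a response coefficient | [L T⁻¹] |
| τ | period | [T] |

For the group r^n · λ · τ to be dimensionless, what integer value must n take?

-1

Balance the L exponent: (1)·n from r, plus (1) + (0) = 1 from the rest, must sum to zero.
n + 1 = 0, so n = -1.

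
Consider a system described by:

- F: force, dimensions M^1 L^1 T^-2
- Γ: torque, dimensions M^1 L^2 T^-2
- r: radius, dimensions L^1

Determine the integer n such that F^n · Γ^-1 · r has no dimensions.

Balance the M exponent: (1)·n from F, plus −(1) + (0) = -1 from the rest, must sum to zero.
n − 1 = 0, so n = 1.

1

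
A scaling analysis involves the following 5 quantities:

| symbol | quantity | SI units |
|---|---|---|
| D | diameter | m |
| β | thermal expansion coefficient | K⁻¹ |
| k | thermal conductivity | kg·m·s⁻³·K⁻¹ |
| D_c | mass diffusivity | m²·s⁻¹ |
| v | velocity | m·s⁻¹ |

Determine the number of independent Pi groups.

1

There are 5 variables and 4 base dimensions (M, L, T, Θ).
The dimension matrix has rank 4.
Independent dimensionless groups: 5 − 4 = 1.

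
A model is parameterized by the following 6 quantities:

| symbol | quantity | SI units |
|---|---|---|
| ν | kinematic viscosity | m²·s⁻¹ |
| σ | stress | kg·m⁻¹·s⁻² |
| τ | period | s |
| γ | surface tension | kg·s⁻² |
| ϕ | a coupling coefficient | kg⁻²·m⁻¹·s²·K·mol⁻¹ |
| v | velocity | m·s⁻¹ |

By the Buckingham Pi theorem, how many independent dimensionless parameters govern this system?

There are 6 variables and 5 base dimensions (M, L, T, Θ, N).
The dimension matrix has rank 4 (less than 5: the dimension vectors are linearly dependent).
Independent dimensionless groups: 6 − 4 = 2.

2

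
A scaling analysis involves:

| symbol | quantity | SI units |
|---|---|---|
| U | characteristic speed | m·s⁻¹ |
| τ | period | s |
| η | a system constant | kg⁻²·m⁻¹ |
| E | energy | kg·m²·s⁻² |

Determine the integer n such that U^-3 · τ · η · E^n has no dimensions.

Balance the M exponent: (1)·n from E, plus −3·(0) + (0) + (-2) = -2 from the rest, must sum to zero.
n − 2 = 0, so n = 2.

2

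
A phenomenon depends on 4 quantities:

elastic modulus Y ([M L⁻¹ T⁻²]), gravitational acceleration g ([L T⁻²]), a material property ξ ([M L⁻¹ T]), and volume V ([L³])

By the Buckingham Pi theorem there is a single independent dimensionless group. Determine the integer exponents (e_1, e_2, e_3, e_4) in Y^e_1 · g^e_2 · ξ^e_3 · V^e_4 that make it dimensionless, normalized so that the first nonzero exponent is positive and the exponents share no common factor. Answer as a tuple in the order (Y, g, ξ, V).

(2, -3, -2, 1)

M: e_1·(1) + e_2·(0) + e_3·(1) + e_4·(0) = 0
L: e_1·(-1) + e_2·(1) + e_3·(-1) + e_4·(3) = 0
T: e_1·(-2) + e_2·(-2) + e_3·(1) + e_4·(0) = 0
Solving this homogeneous linear system for the smallest-integer solution (first nonzero entry positive) gives (2, -3, -2, 1).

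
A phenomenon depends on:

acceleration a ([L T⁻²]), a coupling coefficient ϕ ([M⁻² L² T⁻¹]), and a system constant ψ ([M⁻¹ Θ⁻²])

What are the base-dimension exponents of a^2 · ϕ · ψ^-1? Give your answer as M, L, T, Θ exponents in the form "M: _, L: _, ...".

Collect each base-dimension exponent across the product:
  M: 2·(0) + (-2) − (-1) = -1
  L: 2·(1) + (2) − (0) = 4
  T: 2·(-2) + (-1) − (0) = -5
  Θ: 2·(0) + (0) − (-2) = 2
So the dimensions are [M⁻¹ L⁴ T⁻⁵ Θ²].

M: -1, L: 4, T: -5, Θ: 2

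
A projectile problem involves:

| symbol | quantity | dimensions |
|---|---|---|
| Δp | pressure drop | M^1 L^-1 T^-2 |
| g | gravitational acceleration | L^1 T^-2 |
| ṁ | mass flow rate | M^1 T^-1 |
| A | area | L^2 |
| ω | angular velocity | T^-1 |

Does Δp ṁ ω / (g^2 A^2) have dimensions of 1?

Sum the exponent of each base dimension across the product:
  M: [Δp]_M − 2·[g]_M + [ṁ]_M − 2·[A]_M + [ω]_M = (1) − 2·(0) + (1) − 2·(0) + (0) = 2
  L: [Δp]_L − 2·[g]_L + [ṁ]_L − 2·[A]_L + [ω]_L = (-1) − 2·(1) + (0) − 2·(2) + (0) = -7
  T: [Δp]_T − 2·[g]_T + [ṁ]_T − 2·[A]_T + [ω]_T = (-2) − 2·(-2) + (-1) − 2·(0) + (-1) = 0
Net dimensions [M² L⁻⁷] ≠ [1] — not dimensionless.

no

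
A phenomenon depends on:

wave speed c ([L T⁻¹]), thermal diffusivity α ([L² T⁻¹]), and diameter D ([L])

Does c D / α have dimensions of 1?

Sum the exponent of each base dimension across the product:
  L: [c]_L − [α]_L + [D]_L = (1) − (2) + (1) = 0
  T: [c]_T − [α]_T + [D]_T = (-1) − (-1) + (0) = 0
All base exponents vanish — dimensionless.

yes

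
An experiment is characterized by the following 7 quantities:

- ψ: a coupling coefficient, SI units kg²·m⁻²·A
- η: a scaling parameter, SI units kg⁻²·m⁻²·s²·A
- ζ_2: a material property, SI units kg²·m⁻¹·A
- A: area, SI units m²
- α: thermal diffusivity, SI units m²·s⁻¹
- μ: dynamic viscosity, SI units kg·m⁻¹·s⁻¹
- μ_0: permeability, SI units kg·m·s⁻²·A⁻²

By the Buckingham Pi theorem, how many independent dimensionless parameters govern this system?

3

There are 7 variables and 4 base dimensions (M, L, T, I).
The dimension matrix has rank 4.
Independent dimensionless groups: 7 − 4 = 3.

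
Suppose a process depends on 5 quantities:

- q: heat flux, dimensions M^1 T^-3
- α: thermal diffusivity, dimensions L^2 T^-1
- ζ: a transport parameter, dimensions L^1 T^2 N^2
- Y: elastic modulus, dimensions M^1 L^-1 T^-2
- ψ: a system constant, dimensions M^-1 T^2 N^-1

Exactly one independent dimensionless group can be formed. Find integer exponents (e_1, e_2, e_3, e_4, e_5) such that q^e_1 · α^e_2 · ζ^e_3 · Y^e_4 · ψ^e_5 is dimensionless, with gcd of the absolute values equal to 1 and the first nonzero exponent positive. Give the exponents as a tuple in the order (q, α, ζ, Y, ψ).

(3, -1, 1, -1, 2)

M: e_1·(1) + e_2·(0) + e_3·(0) + e_4·(1) + e_5·(-1) = 0
L: e_1·(0) + e_2·(2) + e_3·(1) + e_4·(-1) + e_5·(0) = 0
T: e_1·(-3) + e_2·(-1) + e_3·(2) + e_4·(-2) + e_5·(2) = 0
N: e_1·(0) + e_2·(0) + e_3·(2) + e_4·(0) + e_5·(-1) = 0
Solving this homogeneous linear system for the smallest-integer solution (first nonzero entry positive) gives (3, -1, 1, -1, 2).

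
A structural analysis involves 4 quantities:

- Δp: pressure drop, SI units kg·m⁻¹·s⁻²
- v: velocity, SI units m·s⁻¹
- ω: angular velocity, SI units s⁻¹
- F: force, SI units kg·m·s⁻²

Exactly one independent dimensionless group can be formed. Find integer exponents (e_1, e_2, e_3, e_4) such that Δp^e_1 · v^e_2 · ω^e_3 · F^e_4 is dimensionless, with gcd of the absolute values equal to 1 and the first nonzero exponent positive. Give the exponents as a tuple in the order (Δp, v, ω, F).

M: e_1·(1) + e_2·(0) + e_3·(0) + e_4·(1) = 0
L: e_1·(-1) + e_2·(1) + e_3·(0) + e_4·(1) = 0
T: e_1·(-2) + e_2·(-1) + e_3·(-1) + e_4·(-2) = 0
Solving this homogeneous linear system for the smallest-integer solution (first nonzero entry positive) gives (1, 2, -2, -1).

(1, 2, -2, -1)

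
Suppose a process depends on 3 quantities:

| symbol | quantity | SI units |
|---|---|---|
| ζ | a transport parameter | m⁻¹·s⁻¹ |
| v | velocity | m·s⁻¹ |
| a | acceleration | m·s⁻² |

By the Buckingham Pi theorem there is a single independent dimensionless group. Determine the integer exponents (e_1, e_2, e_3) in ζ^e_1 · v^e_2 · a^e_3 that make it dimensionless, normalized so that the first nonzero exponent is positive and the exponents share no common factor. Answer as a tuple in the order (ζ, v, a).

L: e_1·(-1) + e_2·(1) + e_3·(1) = 0
T: e_1·(-1) + e_2·(-1) + e_3·(-2) = 0
Solving this homogeneous linear system for the smallest-integer solution (first nonzero entry positive) gives (1, 3, -2).

(1, 3, -2)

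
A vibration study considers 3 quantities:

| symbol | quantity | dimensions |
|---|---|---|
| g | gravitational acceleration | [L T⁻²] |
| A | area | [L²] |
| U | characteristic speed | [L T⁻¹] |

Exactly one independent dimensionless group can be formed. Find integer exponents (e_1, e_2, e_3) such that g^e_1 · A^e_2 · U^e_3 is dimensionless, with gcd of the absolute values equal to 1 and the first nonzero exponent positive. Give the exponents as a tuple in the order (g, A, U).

(2, 1, -4)

L: e_1·(1) + e_2·(2) + e_3·(1) = 0
T: e_1·(-2) + e_2·(0) + e_3·(-1) = 0
Solving this homogeneous linear system for the smallest-integer solution (first nonzero entry positive) gives (2, 1, -4).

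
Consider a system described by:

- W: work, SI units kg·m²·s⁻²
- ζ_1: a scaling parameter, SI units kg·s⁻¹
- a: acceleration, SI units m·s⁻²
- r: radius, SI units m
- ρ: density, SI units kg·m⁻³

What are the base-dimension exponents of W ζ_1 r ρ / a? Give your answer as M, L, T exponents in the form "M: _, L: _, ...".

M: 3, L: -1, T: -1

Collect each base-dimension exponent across the product:
  M: (1) + (1) − (0) + (0) + (1) = 3
  L: (2) + (0) − (1) + (1) + (-3) = -1
  T: (-2) + (-1) − (-2) + (0) + (0) = -1
So the dimensions are [M³ L⁻¹ T⁻¹].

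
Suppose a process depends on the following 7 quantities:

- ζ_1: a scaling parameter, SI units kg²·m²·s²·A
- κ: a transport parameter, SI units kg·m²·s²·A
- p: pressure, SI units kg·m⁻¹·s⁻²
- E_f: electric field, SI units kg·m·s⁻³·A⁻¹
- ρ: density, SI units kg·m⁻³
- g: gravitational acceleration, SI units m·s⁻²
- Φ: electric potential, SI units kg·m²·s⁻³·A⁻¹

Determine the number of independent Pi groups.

There are 7 variables and 4 base dimensions (M, L, T, I).
The dimension matrix has rank 4.
Independent dimensionless groups: 7 − 4 = 3.

3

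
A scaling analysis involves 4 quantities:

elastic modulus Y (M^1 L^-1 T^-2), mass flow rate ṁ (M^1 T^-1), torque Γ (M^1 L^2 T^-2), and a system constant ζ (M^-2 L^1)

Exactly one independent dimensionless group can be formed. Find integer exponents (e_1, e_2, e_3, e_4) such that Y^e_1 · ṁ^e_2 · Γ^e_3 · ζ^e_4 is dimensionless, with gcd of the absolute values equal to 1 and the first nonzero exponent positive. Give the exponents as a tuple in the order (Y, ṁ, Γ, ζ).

M: e_1·(1) + e_2·(1) + e_3·(1) + e_4·(-2) = 0
L: e_1·(-1) + e_2·(0) + e_3·(2) + e_4·(1) = 0
T: e_1·(-2) + e_2·(-1) + e_3·(-2) + e_4·(0) = 0
Solving this homogeneous linear system for the smallest-integer solution (first nonzero entry positive) gives (1, -4, 1, -1).

(1, -4, 1, -1)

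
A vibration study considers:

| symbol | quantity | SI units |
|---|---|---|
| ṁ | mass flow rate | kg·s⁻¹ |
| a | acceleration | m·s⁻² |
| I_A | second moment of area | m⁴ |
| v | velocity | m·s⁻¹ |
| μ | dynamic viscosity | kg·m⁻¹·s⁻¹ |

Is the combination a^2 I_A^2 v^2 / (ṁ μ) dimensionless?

no

Sum the exponent of each base dimension across the product:
  M: −[ṁ]_M + 2·[a]_M + 2·[I_A]_M + 2·[v]_M − [μ]_M = −(1) + 2·(0) + 2·(0) + 2·(0) − (1) = -2
  L: −[ṁ]_L + 2·[a]_L + 2·[I_A]_L + 2·[v]_L − [μ]_L = −(0) + 2·(1) + 2·(4) + 2·(1) − (-1) = 13
  T: −[ṁ]_T + 2·[a]_T + 2·[I_A]_T + 2·[v]_T − [μ]_T = −(-1) + 2·(-2) + 2·(0) + 2·(-1) − (-1) = -4
Net dimensions [M⁻² L¹³ T⁻⁴] ≠ [1] — not dimensionless.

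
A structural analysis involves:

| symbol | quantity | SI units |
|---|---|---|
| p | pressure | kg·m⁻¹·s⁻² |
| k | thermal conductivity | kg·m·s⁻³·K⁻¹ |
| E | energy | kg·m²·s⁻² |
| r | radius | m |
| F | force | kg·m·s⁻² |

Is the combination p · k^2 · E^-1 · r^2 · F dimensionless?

no

Sum the exponent of each base dimension across the product:
  M: [p]_M + 2·[k]_M − [E]_M + 2·[r]_M + [F]_M = (1) + 2·(1) − (1) + 2·(0) + (1) = 3
  L: [p]_L + 2·[k]_L − [E]_L + 2·[r]_L + [F]_L = (-1) + 2·(1) − (2) + 2·(1) + (1) = 2
  T: [p]_T + 2·[k]_T − [E]_T + 2·[r]_T + [F]_T = (-2) + 2·(-3) − (-2) + 2·(0) + (-2) = -8
  Θ: [p]_Θ + 2·[k]_Θ − [E]_Θ + 2·[r]_Θ + [F]_Θ = (0) + 2·(-1) − (0) + 2·(0) + (0) = -2
Net dimensions [M³ L² T⁻⁸ Θ⁻²] ≠ [1] — not dimensionless.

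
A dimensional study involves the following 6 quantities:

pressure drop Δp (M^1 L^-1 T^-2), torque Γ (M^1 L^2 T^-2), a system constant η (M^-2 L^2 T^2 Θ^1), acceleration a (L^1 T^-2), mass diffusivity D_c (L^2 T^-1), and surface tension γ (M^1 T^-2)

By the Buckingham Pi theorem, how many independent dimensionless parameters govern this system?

2

There are 6 variables and 4 base dimensions (M, L, T, Θ).
The dimension matrix has rank 4.
Independent dimensionless groups: 6 − 4 = 2.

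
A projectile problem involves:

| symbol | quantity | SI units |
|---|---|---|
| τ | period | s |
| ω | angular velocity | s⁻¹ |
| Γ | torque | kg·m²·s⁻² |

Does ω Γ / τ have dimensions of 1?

Sum the exponent of each base dimension across the product:
  M: −[τ]_M + [ω]_M + [Γ]_M = −(0) + (0) + (1) = 1
  L: −[τ]_L + [ω]_L + [Γ]_L = −(0) + (0) + (2) = 2
  T: −[τ]_T + [ω]_T + [Γ]_T = −(1) + (-1) + (-2) = -4
Net dimensions [M L² T⁻⁴] ≠ [1] — not dimensionless.

no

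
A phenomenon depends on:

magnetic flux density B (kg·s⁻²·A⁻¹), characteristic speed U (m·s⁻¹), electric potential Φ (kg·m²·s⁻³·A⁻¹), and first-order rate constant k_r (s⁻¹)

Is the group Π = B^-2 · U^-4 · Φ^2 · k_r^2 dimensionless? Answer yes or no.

Sum the exponent of each base dimension across the product:
  M: −2·[B]_M − 4·[U]_M + 2·[Φ]_M + 2·[k_r]_M = −2·(1) − 4·(0) + 2·(1) + 2·(0) = 0
  L: −2·[B]_L − 4·[U]_L + 2·[Φ]_L + 2·[k_r]_L = −2·(0) − 4·(1) + 2·(2) + 2·(0) = 0
  T: −2·[B]_T − 4·[U]_T + 2·[Φ]_T + 2·[k_r]_T = −2·(-2) − 4·(-1) + 2·(-3) + 2·(-1) = 0
  I: −2·[B]_I − 4·[U]_I + 2·[Φ]_I + 2·[k_r]_I = −2·(-1) − 4·(0) + 2·(-1) + 2·(0) = 0
All base exponents vanish — dimensionless.

yes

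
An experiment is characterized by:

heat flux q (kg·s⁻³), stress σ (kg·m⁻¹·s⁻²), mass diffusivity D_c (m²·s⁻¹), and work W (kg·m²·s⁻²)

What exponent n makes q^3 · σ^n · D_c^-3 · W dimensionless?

-4

Balance the M exponent: (1)·n from σ, plus 3·(1) − 3·(0) + (1) = 4 from the rest, must sum to zero.
n + 4 = 0, so n = -4.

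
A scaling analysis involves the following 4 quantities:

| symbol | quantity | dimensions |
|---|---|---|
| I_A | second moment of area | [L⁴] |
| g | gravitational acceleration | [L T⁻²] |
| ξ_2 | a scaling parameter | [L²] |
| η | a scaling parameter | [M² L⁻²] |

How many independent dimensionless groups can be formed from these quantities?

1

There are 4 variables and 3 base dimensions (M, L, T).
The dimension matrix has rank 3.
Independent dimensionless groups: 4 − 3 = 1.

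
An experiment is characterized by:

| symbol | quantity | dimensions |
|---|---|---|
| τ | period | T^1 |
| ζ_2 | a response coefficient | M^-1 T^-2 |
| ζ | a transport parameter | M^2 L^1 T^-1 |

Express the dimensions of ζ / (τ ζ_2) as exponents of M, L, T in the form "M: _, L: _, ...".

Collect each base-dimension exponent across the product:
  M: −(0) − (-1) + (2) = 3
  L: −(0) − (0) + (1) = 1
  T: −(1) − (-2) + (-1) = 0
So the dimensions are [M³ L].

M: 3, L: 1, T: 0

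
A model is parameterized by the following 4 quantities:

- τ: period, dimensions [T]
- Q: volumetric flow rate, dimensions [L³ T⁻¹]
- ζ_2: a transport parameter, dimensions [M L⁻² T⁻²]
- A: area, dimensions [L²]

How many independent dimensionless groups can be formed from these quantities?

There are 4 variables and 3 base dimensions (M, L, T).
The dimension matrix has rank 3.
Independent dimensionless groups: 4 − 3 = 1.

1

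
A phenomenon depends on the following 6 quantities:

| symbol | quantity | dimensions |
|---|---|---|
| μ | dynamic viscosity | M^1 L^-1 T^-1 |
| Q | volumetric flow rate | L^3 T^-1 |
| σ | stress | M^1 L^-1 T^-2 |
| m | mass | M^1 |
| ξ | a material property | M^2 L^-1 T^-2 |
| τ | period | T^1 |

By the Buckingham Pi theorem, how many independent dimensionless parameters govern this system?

There are 6 variables and 3 base dimensions (M, L, T).
The dimension matrix has rank 3.
Independent dimensionless groups: 6 − 3 = 3.

3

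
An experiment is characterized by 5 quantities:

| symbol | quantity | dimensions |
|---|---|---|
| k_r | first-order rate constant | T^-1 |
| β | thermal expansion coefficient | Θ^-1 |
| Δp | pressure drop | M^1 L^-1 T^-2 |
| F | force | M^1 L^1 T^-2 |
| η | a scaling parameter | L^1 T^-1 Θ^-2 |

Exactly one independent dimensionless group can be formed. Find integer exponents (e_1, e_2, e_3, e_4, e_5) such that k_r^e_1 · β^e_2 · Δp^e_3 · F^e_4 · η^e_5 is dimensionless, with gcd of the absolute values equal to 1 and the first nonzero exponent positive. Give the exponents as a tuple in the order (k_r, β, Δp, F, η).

M: e_1·(0) + e_2·(0) + e_3·(1) + e_4·(1) + e_5·(0) = 0
L: e_1·(0) + e_2·(0) + e_3·(-1) + e_4·(1) + e_5·(1) = 0
T: e_1·(-1) + e_2·(0) + e_3·(-2) + e_4·(-2) + e_5·(-1) = 0
Θ: e_1·(0) + e_2·(-1) + e_3·(0) + e_4·(0) + e_5·(-2) = 0
Solving this homogeneous linear system for the smallest-integer solution (first nonzero entry positive) gives (2, 4, -1, 1, -2).

(2, 4, -1, 1, -2)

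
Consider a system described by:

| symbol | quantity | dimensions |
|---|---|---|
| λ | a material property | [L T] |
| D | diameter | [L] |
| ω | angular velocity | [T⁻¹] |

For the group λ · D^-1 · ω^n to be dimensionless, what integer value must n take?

Balance the T exponent: (-1)·n from ω, plus (1) − (0) = 1 from the rest, must sum to zero.
−n + 1 = 0, so n = 1.

1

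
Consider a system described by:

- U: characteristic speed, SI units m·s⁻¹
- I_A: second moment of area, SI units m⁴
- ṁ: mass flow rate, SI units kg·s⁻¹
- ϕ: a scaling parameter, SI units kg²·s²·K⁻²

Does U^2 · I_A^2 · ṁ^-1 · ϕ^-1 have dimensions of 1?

Sum the exponent of each base dimension across the product:
  M: 2·[U]_M + 2·[I_A]_M − [ṁ]_M − [ϕ]_M = 2·(0) + 2·(0) − (1) − (2) = -3
  L: 2·[U]_L + 2·[I_A]_L − [ṁ]_L − [ϕ]_L = 2·(1) + 2·(4) − (0) − (0) = 10
  T: 2·[U]_T + 2·[I_A]_T − [ṁ]_T − [ϕ]_T = 2·(-1) + 2·(0) − (-1) − (2) = -3
  Θ: 2·[U]_Θ + 2·[I_A]_Θ − [ṁ]_Θ − [ϕ]_Θ = 2·(0) + 2·(0) − (0) − (-2) = 2
Net dimensions [M⁻³ L¹⁰ T⁻³ Θ²] ≠ [1] — not dimensionless.

no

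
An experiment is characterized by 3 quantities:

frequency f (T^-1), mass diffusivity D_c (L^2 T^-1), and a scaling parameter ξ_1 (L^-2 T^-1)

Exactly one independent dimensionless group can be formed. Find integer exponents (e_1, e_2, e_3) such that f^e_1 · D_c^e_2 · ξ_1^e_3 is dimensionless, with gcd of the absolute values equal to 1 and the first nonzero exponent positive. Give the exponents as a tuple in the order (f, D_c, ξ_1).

L: e_1·(0) + e_2·(2) + e_3·(-2) = 0
T: e_1·(-1) + e_2·(-1) + e_3·(-1) = 0
Solving this homogeneous linear system for the smallest-integer solution (first nonzero entry positive) gives (2, -1, -1).

(2, -1, -1)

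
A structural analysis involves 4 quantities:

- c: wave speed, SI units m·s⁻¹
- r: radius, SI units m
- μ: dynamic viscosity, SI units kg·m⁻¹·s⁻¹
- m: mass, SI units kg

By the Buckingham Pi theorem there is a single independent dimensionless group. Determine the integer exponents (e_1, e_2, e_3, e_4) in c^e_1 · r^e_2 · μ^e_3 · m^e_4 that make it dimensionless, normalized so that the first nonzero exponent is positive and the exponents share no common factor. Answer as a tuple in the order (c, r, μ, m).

(1, -2, -1, 1)

M: e_1·(0) + e_2·(0) + e_3·(1) + e_4·(1) = 0
L: e_1·(1) + e_2·(1) + e_3·(-1) + e_4·(0) = 0
T: e_1·(-1) + e_2·(0) + e_3·(-1) + e_4·(0) = 0
Solving this homogeneous linear system for the smallest-integer solution (first nonzero entry positive) gives (1, -2, -1, 1).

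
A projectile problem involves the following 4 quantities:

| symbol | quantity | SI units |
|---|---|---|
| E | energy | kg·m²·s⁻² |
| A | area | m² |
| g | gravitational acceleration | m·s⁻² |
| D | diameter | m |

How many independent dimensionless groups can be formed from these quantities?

1

There are 4 variables and 3 base dimensions (M, L, T).
The dimension matrix has rank 3.
Independent dimensionless groups: 4 − 3 = 1.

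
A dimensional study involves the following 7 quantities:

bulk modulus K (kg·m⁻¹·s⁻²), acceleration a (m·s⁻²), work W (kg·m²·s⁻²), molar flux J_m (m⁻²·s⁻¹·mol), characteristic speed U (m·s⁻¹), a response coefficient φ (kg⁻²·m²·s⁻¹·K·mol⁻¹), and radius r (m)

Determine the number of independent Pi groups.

There are 7 variables and 5 base dimensions (M, L, T, Θ, N).
The dimension matrix has rank 5.
Independent dimensionless groups: 7 − 5 = 2.

2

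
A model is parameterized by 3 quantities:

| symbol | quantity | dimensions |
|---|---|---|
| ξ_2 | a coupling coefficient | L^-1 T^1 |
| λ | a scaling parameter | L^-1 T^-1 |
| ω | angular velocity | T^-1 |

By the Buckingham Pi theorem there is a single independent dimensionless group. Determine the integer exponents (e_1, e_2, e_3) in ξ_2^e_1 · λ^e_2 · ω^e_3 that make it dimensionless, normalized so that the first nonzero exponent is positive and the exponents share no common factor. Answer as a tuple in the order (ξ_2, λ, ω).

L: e_1·(-1) + e_2·(-1) + e_3·(0) = 0
T: e_1·(1) + e_2·(-1) + e_3·(-1) = 0
Solving this homogeneous linear system for the smallest-integer solution (first nonzero entry positive) gives (1, -1, 2).

(1, -1, 2)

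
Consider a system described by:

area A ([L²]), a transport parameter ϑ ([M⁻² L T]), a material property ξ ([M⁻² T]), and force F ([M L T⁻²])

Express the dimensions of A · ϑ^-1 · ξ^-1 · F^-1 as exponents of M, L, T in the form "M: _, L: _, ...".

Collect each base-dimension exponent across the product:
  M: (0) − (-2) − (-2) − (1) = 3
  L: (2) − (1) − (0) − (1) = 0
  T: (0) − (1) − (1) − (-2) = 0
So the dimensions are [M³].

M: 3, L: 0, T: 0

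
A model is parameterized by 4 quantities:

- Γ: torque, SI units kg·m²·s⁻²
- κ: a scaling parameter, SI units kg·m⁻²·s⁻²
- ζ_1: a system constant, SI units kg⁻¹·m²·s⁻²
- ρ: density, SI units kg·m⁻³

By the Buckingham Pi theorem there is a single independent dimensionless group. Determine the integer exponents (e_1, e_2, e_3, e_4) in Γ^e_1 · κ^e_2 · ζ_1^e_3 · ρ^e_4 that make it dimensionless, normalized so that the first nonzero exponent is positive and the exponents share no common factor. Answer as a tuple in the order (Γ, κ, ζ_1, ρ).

(1, -3, 2, 4)

M: e_1·(1) + e_2·(1) + e_3·(-1) + e_4·(1) = 0
L: e_1·(2) + e_2·(-2) + e_3·(2) + e_4·(-3) = 0
T: e_1·(-2) + e_2·(-2) + e_3·(-2) + e_4·(0) = 0
Solving this homogeneous linear system for the smallest-integer solution (first nonzero entry positive) gives (1, -3, 2, 4).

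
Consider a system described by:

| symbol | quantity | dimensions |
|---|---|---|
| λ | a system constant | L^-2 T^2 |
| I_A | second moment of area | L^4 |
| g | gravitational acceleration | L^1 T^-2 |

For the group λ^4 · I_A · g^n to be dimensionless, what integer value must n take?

Balance the L exponent: (1)·n from g, plus 4·(-2) + (4) = -4 from the rest, must sum to zero.
n − 4 = 0, so n = 4.

4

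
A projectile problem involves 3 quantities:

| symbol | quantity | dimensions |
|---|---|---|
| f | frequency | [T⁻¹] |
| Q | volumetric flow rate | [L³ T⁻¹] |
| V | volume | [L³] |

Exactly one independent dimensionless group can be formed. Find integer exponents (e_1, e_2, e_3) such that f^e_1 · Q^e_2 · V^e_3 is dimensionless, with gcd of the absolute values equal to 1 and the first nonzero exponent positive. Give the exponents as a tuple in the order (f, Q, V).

(1, -1, 1)

L: e_1·(0) + e_2·(3) + e_3·(3) = 0
T: e_1·(-1) + e_2·(-1) + e_3·(0) = 0
Solving this homogeneous linear system for the smallest-integer solution (first nonzero entry positive) gives (1, -1, 1).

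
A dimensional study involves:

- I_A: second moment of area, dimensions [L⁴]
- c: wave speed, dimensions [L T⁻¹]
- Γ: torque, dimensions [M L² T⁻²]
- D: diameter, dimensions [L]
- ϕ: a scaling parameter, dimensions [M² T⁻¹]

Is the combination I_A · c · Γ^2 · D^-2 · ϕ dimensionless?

Sum the exponent of each base dimension across the product:
  M: [I_A]_M + [c]_M + 2·[Γ]_M − 2·[D]_M + [ϕ]_M = (0) + (0) + 2·(1) − 2·(0) + (2) = 4
  L: [I_A]_L + [c]_L + 2·[Γ]_L − 2·[D]_L + [ϕ]_L = (4) + (1) + 2·(2) − 2·(1) + (0) = 7
  T: [I_A]_T + [c]_T + 2·[Γ]_T − 2·[D]_T + [ϕ]_T = (0) + (-1) + 2·(-2) − 2·(0) + (-1) = -6
Net dimensions [M⁴ L⁷ T⁻⁶] ≠ [1] — not dimensionless.

no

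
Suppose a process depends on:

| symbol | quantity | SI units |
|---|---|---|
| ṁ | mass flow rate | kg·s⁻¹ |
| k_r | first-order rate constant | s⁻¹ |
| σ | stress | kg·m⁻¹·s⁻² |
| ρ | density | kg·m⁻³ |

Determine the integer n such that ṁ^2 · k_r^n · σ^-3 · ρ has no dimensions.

4

Balance the T exponent: (-1)·n from k_r, plus 2·(-1) − 3·(-2) + (0) = 4 from the rest, must sum to zero.
−n + 4 = 0, so n = 4.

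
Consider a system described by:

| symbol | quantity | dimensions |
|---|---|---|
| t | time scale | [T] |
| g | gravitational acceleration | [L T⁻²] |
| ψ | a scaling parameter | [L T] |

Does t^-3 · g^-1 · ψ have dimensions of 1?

Sum the exponent of each base dimension across the product:
  L: −3·[t]_L − [g]_L + [ψ]_L = −3·(0) − (1) + (1) = 0
  T: −3·[t]_T − [g]_T + [ψ]_T = −3·(1) − (-2) + (1) = 0
All base exponents vanish — dimensionless.

yes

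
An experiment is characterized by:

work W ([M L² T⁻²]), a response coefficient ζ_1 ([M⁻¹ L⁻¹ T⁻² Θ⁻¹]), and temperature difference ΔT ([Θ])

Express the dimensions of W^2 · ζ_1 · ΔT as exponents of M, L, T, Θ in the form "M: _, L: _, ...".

Collect each base-dimension exponent across the product:
  M: 2·(1) + (-1) + (0) = 1
  L: 2·(2) + (-1) + (0) = 3
  T: 2·(-2) + (-2) + (0) = -6
  Θ: 2·(0) + (-1) + (1) = 0
So the dimensions are [M L³ T⁻⁶].

M: 1, L: 3, T: -6, Θ: 0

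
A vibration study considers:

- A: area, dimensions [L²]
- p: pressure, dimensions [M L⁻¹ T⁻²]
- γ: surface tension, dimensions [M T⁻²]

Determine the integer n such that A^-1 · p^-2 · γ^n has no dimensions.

Balance the M exponent: (1)·n from γ, plus −(0) − 2·(1) = -2 from the rest, must sum to zero.
n − 2 = 0, so n = 2.

2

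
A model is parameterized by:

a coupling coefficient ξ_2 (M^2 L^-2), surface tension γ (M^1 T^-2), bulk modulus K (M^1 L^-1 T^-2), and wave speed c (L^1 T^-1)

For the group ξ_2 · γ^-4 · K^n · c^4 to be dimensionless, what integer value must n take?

Balance the M exponent: (1)·n from K, plus (2) − 4·(1) + 4·(0) = -2 from the rest, must sum to zero.
n − 2 = 0, so n = 2.

2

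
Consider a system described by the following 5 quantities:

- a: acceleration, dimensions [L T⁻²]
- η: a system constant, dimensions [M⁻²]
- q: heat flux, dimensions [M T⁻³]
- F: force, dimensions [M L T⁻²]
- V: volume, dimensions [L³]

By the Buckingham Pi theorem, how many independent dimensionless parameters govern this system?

There are 5 variables and 3 base dimensions (M, L, T).
The dimension matrix has rank 3.
Independent dimensionless groups: 5 − 3 = 2.

2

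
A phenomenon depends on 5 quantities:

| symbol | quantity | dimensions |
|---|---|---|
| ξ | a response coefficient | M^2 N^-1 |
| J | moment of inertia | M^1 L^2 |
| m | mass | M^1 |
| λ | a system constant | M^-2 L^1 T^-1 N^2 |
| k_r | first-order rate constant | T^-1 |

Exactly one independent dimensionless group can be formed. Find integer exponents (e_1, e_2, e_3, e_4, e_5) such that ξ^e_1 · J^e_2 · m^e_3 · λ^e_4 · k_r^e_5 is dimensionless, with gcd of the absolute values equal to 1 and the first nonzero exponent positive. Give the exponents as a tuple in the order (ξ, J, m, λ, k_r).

M: e_1·(2) + e_2·(1) + e_3·(1) + e_4·(-2) + e_5·(0) = 0
L: e_1·(0) + e_2·(2) + e_3·(0) + e_4·(1) + e_5·(0) = 0
T: e_1·(0) + e_2·(0) + e_3·(0) + e_4·(-1) + e_5·(-1) = 0
N: e_1·(-1) + e_2·(0) + e_3·(0) + e_4·(2) + e_5·(0) = 0
Solving this homogeneous linear system for the smallest-integer solution (first nonzero entry positive) gives (4, -1, -3, 2, -2).

(4, -1, -3, 2, -2)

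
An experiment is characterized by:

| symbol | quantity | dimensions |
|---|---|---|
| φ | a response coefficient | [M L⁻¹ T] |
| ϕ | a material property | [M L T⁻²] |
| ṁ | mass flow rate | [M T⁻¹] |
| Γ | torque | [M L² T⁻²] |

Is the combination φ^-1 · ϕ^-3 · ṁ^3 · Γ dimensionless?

yes

Sum the exponent of each base dimension across the product:
  M: −[φ]_M − 3·[ϕ]_M + 3·[ṁ]_M + [Γ]_M = −(1) − 3·(1) + 3·(1) + (1) = 0
  L: −[φ]_L − 3·[ϕ]_L + 3·[ṁ]_L + [Γ]_L = −(-1) − 3·(1) + 3·(0) + (2) = 0
  T: −[φ]_T − 3·[ϕ]_T + 3·[ṁ]_T + [Γ]_T = −(1) − 3·(-2) + 3·(-1) + (-2) = 0
All base exponents vanish — dimensionless.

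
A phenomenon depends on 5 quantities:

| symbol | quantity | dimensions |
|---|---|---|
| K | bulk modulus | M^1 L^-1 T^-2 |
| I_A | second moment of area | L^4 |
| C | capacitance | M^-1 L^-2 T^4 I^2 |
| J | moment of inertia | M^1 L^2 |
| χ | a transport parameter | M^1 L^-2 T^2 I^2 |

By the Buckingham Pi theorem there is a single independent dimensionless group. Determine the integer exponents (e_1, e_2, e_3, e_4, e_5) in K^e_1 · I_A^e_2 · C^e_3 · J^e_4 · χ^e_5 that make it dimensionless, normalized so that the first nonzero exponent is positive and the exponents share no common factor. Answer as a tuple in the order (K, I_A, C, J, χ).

M: e_1·(1) + e_2·(0) + e_3·(-1) + e_4·(1) + e_5·(1) = 0
L: e_1·(-1) + e_2·(4) + e_3·(-2) + e_4·(2) + e_5·(-2) = 0
T: e_1·(-2) + e_2·(0) + e_3·(4) + e_4·(0) + e_5·(2) = 0
I: e_1·(0) + e_2·(0) + e_3·(2) + e_4·(0) + e_5·(2) = 0
Solving this homogeneous linear system for the smallest-integer solution (first nonzero entry positive) gives (4, -1, 4, 4, -4).

(4, -1, 4, 4, -4)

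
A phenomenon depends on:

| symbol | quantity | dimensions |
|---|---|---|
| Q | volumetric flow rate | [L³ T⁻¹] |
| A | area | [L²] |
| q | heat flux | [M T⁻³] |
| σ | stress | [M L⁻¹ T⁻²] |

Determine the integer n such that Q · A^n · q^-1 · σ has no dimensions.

-1

Balance the L exponent: (2)·n from A, plus (3) − (0) + (-1) = 2 from the rest, must sum to zero.
2n + 2 = 0, so n = -1.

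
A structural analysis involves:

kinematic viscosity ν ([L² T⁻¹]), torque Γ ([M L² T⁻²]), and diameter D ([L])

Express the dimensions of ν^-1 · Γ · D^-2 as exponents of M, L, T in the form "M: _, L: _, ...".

M: 1, L: -2, T: -1

Collect each base-dimension exponent across the product:
  M: −(0) + (1) − 2·(0) = 1
  L: −(2) + (2) − 2·(1) = -2
  T: −(-1) + (-2) − 2·(0) = -1
So the dimensions are [M L⁻² T⁻¹].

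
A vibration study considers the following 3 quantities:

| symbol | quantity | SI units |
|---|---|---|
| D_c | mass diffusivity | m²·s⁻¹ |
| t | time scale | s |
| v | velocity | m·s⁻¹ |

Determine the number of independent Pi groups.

1

There are 3 variables and 2 base dimensions (L, T).
The dimension matrix has rank 2.
Independent dimensionless groups: 3 − 2 = 1.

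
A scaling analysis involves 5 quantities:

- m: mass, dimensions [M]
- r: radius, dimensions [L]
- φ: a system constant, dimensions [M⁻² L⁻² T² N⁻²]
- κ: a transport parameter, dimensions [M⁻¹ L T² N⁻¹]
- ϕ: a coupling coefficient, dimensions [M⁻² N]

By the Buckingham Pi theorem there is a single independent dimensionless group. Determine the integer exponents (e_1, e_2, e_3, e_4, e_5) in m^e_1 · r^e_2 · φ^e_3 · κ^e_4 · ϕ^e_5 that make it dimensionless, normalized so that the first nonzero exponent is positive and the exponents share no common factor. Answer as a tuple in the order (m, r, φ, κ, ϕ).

M: e_1·(1) + e_2·(0) + e_3·(-2) + e_4·(-1) + e_5·(-2) = 0
L: e_1·(0) + e_2·(1) + e_3·(-2) + e_4·(1) + e_5·(0) = 0
T: e_1·(0) + e_2·(0) + e_3·(2) + e_4·(2) + e_5·(0) = 0
N: e_1·(0) + e_2·(0) + e_3·(-2) + e_4·(-1) + e_5·(1) = 0
Solving this homogeneous linear system for the smallest-integer solution (first nonzero entry positive) gives (3, 3, 1, -1, 1).

(3, 3, 1, -1, 1)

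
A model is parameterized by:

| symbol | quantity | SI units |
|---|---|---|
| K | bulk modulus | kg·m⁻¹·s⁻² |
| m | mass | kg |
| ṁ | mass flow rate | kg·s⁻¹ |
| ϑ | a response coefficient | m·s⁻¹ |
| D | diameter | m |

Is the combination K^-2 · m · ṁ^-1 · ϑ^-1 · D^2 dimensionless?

no

Sum the exponent of each base dimension across the product:
  M: −2·[K]_M + [m]_M − [ṁ]_M − [ϑ]_M + 2·[D]_M = −2·(1) + (1) − (1) − (0) + 2·(0) = -2
  L: −2·[K]_L + [m]_L − [ṁ]_L − [ϑ]_L + 2·[D]_L = −2·(-1) + (0) − (0) − (1) + 2·(1) = 3
  T: −2·[K]_T + [m]_T − [ṁ]_T − [ϑ]_T + 2·[D]_T = −2·(-2) + (0) − (-1) − (-1) + 2·(0) = 6
Net dimensions [M⁻² L³ T⁶] ≠ [1] — not dimensionless.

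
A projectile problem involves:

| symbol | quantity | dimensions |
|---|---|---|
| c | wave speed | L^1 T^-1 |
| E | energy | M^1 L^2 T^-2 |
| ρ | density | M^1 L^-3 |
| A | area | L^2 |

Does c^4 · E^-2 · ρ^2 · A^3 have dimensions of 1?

yes

Sum the exponent of each base dimension across the product:
  M: 4·[c]_M − 2·[E]_M + 2·[ρ]_M + 3·[A]_M = 4·(0) − 2·(1) + 2·(1) + 3·(0) = 0
  L: 4·[c]_L − 2·[E]_L + 2·[ρ]_L + 3·[A]_L = 4·(1) − 2·(2) + 2·(-3) + 3·(2) = 0
  T: 4·[c]_T − 2·[E]_T + 2·[ρ]_T + 3·[A]_T = 4·(-1) − 2·(-2) + 2·(0) + 3·(0) = 0
All base exponents vanish — dimensionless.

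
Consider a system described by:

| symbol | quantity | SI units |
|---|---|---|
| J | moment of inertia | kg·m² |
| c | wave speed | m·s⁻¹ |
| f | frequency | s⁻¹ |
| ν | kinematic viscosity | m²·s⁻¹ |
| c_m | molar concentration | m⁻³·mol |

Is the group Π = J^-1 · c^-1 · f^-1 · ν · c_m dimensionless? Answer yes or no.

no

Sum the exponent of each base dimension across the product:
  M: −[J]_M − [c]_M − [f]_M + [ν]_M + [c_m]_M = −(1) − (0) − (0) + (0) + (0) = -1
  L: −[J]_L − [c]_L − [f]_L + [ν]_L + [c_m]_L = −(2) − (1) − (0) + (2) + (-3) = -4
  T: −[J]_T − [c]_T − [f]_T + [ν]_T + [c_m]_T = −(0) − (-1) − (-1) + (-1) + (0) = 1
  N: −[J]_N − [c]_N − [f]_N + [ν]_N + [c_m]_N = −(0) − (0) − (0) + (0) + (1) = 1
Net dimensions [M⁻¹ L⁻⁴ T N] ≠ [1] — not dimensionless.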